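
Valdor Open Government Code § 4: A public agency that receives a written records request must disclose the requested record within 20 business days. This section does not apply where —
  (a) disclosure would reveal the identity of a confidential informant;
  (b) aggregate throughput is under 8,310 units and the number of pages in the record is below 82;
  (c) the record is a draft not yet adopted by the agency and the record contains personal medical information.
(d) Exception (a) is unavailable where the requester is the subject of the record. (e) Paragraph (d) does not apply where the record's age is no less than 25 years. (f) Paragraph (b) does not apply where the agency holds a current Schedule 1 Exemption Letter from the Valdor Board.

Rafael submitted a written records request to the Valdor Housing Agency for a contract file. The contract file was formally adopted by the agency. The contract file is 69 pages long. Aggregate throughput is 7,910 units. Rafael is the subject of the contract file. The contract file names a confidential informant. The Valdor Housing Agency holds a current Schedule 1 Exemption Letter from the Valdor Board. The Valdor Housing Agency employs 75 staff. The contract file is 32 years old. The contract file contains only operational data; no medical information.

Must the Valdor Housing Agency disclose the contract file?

No — exception (a) applies; the Valdor Housing Agency is not required to disclose the contract file.

Exception (a)'s conditions are all satisfied: the contract file names a confidential informant. Applying paragraphs (d)–(e): (d) applies (Rafael is the subject of the contract file), but is itself disapplied by (e): (e) operates against (d): the record's age is 32 years, meeting the 25 years threshold. So (a) applies.
All of (b)'s requirements are met (aggregate throughput is 7,910 units, under the 8,310 units limit; the number of pages in the record is 69, below the 82 limit). But applying paragraph (f): (f) operates against (b): a current Schedule 1 Exemption Letter is held. Exception (b) does not apply.
Exception (c) requires that the record is a draft not yet adopted by the agency; but the contract file has been formally adopted, so (c) is unavailable.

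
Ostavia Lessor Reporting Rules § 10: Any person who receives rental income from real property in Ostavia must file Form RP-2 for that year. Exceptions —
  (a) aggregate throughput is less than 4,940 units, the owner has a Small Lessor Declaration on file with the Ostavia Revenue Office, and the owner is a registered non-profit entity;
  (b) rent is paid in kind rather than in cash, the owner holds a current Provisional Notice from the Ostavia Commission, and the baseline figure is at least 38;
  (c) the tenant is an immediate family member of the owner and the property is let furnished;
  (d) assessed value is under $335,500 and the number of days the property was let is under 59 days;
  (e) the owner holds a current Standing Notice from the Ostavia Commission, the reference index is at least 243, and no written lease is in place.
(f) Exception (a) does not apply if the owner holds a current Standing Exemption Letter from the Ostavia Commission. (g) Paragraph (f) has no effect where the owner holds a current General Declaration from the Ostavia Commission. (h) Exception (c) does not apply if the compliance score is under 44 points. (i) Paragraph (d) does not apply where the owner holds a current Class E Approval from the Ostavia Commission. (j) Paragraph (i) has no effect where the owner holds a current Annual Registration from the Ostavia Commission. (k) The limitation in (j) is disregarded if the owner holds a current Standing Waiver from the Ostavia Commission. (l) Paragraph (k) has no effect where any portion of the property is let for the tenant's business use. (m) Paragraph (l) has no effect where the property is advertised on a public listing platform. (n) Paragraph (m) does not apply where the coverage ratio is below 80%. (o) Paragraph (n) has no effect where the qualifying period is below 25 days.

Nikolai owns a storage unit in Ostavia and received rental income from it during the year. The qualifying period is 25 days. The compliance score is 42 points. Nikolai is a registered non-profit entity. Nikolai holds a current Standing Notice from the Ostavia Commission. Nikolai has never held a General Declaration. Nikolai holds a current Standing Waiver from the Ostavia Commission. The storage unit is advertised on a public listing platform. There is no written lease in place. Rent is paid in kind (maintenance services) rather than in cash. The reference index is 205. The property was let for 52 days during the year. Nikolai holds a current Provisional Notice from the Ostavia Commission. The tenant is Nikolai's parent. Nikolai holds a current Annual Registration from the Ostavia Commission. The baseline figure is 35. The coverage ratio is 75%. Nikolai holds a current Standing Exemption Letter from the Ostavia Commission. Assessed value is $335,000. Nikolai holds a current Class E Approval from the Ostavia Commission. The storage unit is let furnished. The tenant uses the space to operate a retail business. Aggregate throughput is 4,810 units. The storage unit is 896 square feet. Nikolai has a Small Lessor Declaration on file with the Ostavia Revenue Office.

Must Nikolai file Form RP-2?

No — exception (d) applies; Nikolai is not required to file Form RP-2.

Exception (a)'s conditions are all satisfied: aggregate throughput is 4,810 units, less than the 4,940 units limit; a Small Lessor Declaration is on file; Nikolai is a registered non-profit. But: (f) operates against (a): a current Standing Exemption Letter is held. (g), which would lift (f), is inapplicable — no current General Declaration is held. (a) is therefore removed.
Exception (b) does not apply: the baseline figure is 35, short of 38.
Exception (c): the tenant is an immediate family member; the property is let furnished — every condition holds. But: (h) operates against (c): the compliance score is 42 points, under the 44 points limit. (c) is therefore removed.
Exception (d): assessed value is $335,000, under the $335,500 limit; the number of days the property was let is 52 days, under the 59 days limit — every condition holds. Applying paragraphs (i)–(o): (i) is triggered (a current Class E Approval is held), but is itself disapplied by (j): (j) operates against (i): a current Annual Registration is held. (k) is engaged (a current Standing Waiver is held), but is overridden by (l): (l) operates against (k): the space is let for business use. (m) would limit (l) — the property is publicly advertised — but (n) sets (m) aside: (n) operates against (m): the coverage ratio is 75%, below the 80% limit. (o), which would lift (n), is not engaged — the qualifying period is 25 days, not below 25 days. (d) remains available.
Exception (e) requires that the reference index is at least 243; but the reference index is 205, short of 243, so (e) is unavailable.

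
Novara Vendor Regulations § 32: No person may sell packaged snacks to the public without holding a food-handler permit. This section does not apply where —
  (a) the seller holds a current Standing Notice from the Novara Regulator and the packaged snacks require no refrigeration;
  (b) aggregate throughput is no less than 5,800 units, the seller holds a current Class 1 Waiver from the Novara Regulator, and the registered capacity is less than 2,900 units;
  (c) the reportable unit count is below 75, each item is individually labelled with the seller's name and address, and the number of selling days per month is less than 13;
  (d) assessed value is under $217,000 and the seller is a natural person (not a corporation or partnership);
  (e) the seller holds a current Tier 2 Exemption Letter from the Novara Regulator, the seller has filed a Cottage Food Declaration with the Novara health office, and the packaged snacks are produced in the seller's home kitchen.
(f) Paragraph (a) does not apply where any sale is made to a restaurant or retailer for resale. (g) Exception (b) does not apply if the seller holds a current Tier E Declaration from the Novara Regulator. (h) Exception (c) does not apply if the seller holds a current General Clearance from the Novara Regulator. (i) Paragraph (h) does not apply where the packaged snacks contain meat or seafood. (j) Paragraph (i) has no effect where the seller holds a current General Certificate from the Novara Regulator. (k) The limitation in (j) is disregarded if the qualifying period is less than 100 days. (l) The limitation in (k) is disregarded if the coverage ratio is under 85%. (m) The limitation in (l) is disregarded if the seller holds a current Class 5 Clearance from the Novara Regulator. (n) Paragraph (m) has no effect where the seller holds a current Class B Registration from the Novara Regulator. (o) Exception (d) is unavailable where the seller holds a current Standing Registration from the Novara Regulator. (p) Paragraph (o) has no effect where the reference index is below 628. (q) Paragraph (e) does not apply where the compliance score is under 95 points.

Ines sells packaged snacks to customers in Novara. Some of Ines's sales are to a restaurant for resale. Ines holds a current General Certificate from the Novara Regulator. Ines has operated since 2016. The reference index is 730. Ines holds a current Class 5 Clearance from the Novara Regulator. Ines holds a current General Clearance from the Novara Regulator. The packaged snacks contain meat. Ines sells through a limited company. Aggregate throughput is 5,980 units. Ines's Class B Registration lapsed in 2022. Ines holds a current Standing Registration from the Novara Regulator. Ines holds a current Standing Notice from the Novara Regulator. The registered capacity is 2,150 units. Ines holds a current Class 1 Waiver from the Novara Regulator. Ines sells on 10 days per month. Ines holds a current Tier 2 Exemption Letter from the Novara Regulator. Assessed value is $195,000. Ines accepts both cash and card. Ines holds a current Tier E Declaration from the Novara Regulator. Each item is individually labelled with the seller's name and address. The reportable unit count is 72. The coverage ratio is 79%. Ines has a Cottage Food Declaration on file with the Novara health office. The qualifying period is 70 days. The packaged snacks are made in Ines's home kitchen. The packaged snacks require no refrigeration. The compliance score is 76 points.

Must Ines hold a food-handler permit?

Exception (a) is satisfied on its face — a current Standing Notice is held; the packaged snacks are shelf-stable. Turning to paragraph (f): (f) is triggered — some sales are to a restaurant for resale. (a) is therefore removed.
Exception (b): aggregate throughput is 5,980 units, meeting the 5,800 units threshold; a current Class 1 Waiver is held; the registered capacity is 2,150 units, less than the 2,900 units limit — every condition holds. Turning to paragraph (g): (g) operates against (b): a current Tier E Declaration is held. Exception (b) does not apply.
Exception (c): the reportable unit count is 72, below the 75 limit; items are individually labelled; the number of selling days per month is 10, less than the 13 limit — every condition holds. As to paragraphs (h)–(n): (h) would limit (c) — a current General Clearance is held — but (i) sets (h) aside: (i) applies — the packaged snacks contain meat. (j) would limit (i) — a current General Certificate is held — but (k) sets (j) aside: (k) operates against (j): the qualifying period is 70 days, less than the 100 days limit. (l) would limit (k) — the coverage ratio is 79%, under the 85% limit — but (m) sets (l) aside: (m) is triggered — a current Class 5 Clearance is held. (n) is not triggered (there is no Class B Registration in force), so (m) stands. Exception (c) stands.
Exception (d) does not apply: the seller operates through a limited company.
Exception (e) is satisfied on its face — a current Tier 2 Exemption Letter is held; a Cottage Food Declaration is on file; the packaged snacks are home-kitchen produced. Turning to paragraph (q): (q) applies — the compliance score is 76 points, under the 95 points limit. So (e) is unavailable.

No — exception (c) applies; Ines is not required to hold a food-handler permit.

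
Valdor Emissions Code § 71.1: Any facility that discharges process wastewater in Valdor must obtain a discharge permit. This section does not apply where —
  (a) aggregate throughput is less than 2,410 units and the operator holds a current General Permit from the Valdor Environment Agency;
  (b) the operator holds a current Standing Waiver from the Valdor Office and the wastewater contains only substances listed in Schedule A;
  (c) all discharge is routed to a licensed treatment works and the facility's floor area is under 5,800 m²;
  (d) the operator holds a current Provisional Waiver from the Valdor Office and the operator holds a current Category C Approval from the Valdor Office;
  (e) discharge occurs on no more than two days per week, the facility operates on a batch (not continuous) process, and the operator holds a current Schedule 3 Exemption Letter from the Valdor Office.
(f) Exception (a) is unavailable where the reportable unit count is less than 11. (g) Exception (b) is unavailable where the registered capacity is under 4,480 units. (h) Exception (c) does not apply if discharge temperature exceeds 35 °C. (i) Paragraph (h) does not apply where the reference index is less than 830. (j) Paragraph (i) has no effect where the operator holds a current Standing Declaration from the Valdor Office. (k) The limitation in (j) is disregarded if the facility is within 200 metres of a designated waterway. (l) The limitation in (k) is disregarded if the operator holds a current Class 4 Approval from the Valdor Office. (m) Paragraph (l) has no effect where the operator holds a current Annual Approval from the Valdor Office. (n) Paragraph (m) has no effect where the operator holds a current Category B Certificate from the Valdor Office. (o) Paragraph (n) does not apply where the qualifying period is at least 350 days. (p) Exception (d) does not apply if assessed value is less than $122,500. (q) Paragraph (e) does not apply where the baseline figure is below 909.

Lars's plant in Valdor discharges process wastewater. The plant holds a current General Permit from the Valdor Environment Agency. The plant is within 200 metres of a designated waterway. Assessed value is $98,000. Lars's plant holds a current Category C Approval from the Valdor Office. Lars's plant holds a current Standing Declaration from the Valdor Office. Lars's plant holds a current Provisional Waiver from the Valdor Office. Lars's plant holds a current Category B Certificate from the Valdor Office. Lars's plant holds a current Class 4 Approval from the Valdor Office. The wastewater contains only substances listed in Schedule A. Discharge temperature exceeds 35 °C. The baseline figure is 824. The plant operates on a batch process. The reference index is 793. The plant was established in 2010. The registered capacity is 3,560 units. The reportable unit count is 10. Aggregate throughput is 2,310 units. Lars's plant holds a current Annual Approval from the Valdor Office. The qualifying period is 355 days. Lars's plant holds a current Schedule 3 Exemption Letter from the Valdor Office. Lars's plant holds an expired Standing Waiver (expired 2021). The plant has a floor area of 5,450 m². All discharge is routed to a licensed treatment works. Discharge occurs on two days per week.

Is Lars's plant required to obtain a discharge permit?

No — exception (c) applies; Lars's plant is not required to obtain a discharge permit.

All of (a)'s requirements are met (aggregate throughput is 2,310 units, less than the 2,410 units limit; a current General Permit is held). But: (f) operates against (a): the reportable unit count is 10, less than the 11 limit. So (a) is unavailable.
Exception (b) does not apply: the Standing Waiver is not current.
Exception (c): discharge is routed to a licensed treatment works; the facility's floor area is 5,450 m², under the 5,800 m² limit — every condition holds. Under paragraphs (h)–(o): (h) would limit (c) — discharge temperature exceeds 35 °C — but (i) sets (h) aside: (i) is triggered — the reference index is 793, less than the 830 limit. (j) is engaged (a current Standing Declaration is held), but is displaced by (k): (k) operates against (j): the plant is within 200 m of a designated waterway. (l) would limit (k) — a current Class 4 Approval is held — but (m) sets (l) aside: (m) operates against (l): a current Annual Approval is held. (n) would limit (m) — a current Category B Certificate is held — but (o) sets (n) aside: (o) operates against (n): the qualifying period is 355 days, meeting the 350 days threshold. So (c) applies.
Exception (d)'s conditions are all satisfied: a current Provisional Waiver is held; a current Category C Approval is held. But: (p) operates against (d): assessed value is $98,000, less than the $122,500 limit. Exception (d) does not apply.
Exception (e): discharge occurs on no more than two days per week; the facility operates on a batch process; a current Schedule 3 Exemption Letter is held — every condition holds. But applying paragraph (q): (q) operates against (e): the baseline figure is 824, below the 909 limit. Exception (e) does not apply.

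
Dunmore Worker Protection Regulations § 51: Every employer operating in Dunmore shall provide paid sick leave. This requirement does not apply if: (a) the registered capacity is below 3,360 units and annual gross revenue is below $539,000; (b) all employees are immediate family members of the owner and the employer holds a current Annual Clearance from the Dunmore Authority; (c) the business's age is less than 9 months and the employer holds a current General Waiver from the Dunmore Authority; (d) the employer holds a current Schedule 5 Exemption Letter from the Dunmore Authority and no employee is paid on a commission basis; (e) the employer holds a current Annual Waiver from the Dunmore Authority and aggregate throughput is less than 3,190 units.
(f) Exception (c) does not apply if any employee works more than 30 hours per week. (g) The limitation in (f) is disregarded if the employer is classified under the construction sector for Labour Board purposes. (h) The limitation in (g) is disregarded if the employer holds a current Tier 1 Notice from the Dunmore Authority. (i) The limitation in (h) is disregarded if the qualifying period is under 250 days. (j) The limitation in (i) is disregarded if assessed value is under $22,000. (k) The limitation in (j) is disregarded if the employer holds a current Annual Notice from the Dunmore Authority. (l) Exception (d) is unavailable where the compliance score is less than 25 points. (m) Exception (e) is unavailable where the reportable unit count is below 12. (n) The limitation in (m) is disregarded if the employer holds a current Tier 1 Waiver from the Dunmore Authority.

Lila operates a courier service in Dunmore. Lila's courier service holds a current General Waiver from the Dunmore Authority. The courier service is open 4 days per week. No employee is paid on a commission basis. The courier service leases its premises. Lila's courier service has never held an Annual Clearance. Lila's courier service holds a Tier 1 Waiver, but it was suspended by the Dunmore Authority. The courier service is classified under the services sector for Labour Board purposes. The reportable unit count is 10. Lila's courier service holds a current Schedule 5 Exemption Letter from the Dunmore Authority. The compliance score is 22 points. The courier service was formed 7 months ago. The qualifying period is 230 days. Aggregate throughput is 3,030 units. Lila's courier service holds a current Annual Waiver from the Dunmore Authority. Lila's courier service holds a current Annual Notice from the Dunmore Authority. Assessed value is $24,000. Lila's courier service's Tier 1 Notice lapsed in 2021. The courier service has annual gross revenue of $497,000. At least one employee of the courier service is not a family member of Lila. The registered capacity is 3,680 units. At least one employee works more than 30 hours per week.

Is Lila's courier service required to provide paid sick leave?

Yes — Lila's courier service must provide paid sick leave.

Exception (a) requires that the registered capacity is below 3,360 units; but the registered capacity is 3,680 units, not below 3,360 units, so (a) is unavailable.
Exception (b) requires that all employees are immediate family members of the owner; but at least one employee is not a family member, so (b) is unavailable.
Exception (c)'s conditions are all satisfied: the business's age is 7 months, less than the 9 months limit; a current General Waiver is held. But: (f) operates against (c): at least one employee exceeds 30 hours/week. (g) is not engaged (the courier service is classified under the services sector), so (f) stands. So (c) is unavailable.
Exception (d)'s conditions are all satisfied: a current Schedule 5 Exemption Letter is held; no employee is paid on commission. But: (l) operates — the compliance score is 22 points, less than the 25 points limit. (d) is therefore removed.
All of (e)'s requirements are met (a current Annual Waiver is held; aggregate throughput is 3,030 units, less than the 3,190 units limit). But: (m) operates against (e): the reportable unit count is 10, below the 12 limit. (n) is not engaged (no current Tier 1 Waiver is held), so (m) stands. So (e) is unavailable.
No exception displaces § 51.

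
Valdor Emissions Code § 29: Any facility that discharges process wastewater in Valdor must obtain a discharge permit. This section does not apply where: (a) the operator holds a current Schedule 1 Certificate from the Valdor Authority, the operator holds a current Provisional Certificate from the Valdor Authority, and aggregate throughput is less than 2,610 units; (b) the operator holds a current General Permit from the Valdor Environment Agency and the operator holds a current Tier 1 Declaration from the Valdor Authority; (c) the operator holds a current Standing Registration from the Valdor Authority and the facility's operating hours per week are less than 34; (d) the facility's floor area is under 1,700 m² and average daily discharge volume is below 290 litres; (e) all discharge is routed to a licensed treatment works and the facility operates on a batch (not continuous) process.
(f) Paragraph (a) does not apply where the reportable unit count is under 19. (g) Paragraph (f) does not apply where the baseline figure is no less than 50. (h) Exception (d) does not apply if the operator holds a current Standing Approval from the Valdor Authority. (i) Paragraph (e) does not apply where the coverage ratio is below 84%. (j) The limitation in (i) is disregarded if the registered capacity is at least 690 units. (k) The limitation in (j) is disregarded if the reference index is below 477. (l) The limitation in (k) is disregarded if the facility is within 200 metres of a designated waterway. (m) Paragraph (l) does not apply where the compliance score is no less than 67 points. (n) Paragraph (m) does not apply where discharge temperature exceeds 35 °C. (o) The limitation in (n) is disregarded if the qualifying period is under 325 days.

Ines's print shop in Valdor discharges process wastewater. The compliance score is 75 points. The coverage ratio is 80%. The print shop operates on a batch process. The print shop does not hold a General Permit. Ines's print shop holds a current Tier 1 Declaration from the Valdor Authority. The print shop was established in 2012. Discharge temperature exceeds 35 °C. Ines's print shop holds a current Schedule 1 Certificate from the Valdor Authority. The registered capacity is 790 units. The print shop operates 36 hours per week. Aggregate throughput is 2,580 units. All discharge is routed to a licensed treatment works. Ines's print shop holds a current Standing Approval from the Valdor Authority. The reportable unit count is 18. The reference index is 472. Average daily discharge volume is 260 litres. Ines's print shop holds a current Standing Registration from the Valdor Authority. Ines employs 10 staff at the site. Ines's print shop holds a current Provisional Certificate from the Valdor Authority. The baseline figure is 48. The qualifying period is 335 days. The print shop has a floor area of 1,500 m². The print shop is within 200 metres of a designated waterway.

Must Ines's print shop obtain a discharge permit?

Exception (a): a current Schedule 1 Certificate is held; a current Provisional Certificate is held; aggregate throughput is 2,580 units, less than the 2,610 units limit — every condition holds. However, paragraphs (f)–(g) must be considered: (f) operates — the reportable unit count is 18, under the 19 limit. (g), which would lift (f), is not triggered — the baseline figure is 48, short of 50. So (a) is unavailable.
Exception (b) does not apply: no General Permit is held.
Exception (c) does not apply: the facility's operating hours per week are 36, not less than 34.
Exception (d)'s conditions are all satisfied: the facility's floor area is 1,500 m², under the 1,700 m² limit; average daily discharge volume is 260 litres, below the 290 litres limit. But: (h) applies — a current Standing Approval is held. (d) is therefore removed.
Exception (e)'s conditions are all satisfied: discharge is routed to a licensed treatment works; the facility operates on a batch process. Applying paragraphs (i)–(o): (i) applies (the coverage ratio is 80%, below the 84% limit), but is displaced by (j): (j) is triggered — the registered capacity is 790 units, meeting the 690 units threshold. (k) applies (the reference index is 472, below the 477 limit), but is itself disapplied by (l): (l) is triggered — the print shop is within 200 m of a designated waterway. (m) would limit (l) — the compliance score is 75 points, meeting the 67 points threshold — but (n) sets (m) aside: (n) applies — discharge temperature exceeds 35 °C. (o), which would lift (n), is not engaged — the qualifying period is 335 days, not under 325 days. So (e) applies.

No — exception (e) applies; Ines's print shop is not required to obtain a discharge permit.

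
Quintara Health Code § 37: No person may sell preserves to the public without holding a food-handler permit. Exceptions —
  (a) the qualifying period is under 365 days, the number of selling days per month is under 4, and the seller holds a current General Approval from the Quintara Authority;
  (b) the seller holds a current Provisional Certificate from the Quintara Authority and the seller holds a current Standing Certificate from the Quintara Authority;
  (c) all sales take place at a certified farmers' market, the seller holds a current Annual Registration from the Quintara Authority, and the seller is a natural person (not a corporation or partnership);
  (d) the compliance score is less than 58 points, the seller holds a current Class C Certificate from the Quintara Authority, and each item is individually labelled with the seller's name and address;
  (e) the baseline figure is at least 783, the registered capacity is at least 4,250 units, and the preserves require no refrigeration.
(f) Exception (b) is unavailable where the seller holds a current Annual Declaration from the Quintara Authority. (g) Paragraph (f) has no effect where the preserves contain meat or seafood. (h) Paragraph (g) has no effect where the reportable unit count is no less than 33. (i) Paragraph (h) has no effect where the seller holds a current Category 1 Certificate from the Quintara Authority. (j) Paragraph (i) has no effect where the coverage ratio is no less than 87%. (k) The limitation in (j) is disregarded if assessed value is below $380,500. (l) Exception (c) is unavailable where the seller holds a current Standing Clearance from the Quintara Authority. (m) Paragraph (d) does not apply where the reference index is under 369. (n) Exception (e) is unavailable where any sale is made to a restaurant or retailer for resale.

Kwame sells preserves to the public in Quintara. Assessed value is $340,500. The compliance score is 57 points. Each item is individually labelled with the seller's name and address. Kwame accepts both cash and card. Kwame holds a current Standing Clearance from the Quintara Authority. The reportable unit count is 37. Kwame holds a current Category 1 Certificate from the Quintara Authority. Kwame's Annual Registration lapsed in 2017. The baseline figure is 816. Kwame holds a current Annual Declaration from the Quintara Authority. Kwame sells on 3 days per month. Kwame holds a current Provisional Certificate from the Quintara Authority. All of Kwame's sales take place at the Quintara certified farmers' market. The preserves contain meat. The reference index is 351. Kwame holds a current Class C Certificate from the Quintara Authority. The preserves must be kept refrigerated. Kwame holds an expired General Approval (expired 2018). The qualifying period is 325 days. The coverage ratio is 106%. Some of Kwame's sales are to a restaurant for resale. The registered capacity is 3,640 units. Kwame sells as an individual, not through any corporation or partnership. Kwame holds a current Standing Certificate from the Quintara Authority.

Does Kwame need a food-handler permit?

No — exception (b) applies; Kwame is not required to hold a food-handler permit.

Exception (a) does not apply: the General Approval is not current.
Exception (b)'s conditions are all satisfied: a current Provisional Certificate is held; a current Standing Certificate is held. Under paragraphs (f)–(k): (f) operates (a current Annual Declaration is held), but yields to (g): (g) operates against (f): the preserves contain meat. (h) would limit (g) — the reportable unit count is 37, meeting the 33 threshold — but (i) sets (h) aside: (i) operates — a current Category 1 Certificate is held. (j) would limit (i) — the coverage ratio is 106%, meeting the 87% threshold — but (k) sets (j) aside: (k) applies — assessed value is $340,500, below the $380,500 limit. Exception (b) stands.
Exception (c) fails — the Annual Registration is not current.
Exception (d)'s conditions are all satisfied: the compliance score is 57 points, less than the 58 points limit; a current Class C Certificate is held; items are individually labelled. But applying paragraph (m): (m) operates against (d): the reference index is 351, under the 369 limit. Exception (d) does not apply.
Exception (e) requires that the registered capacity is at least 4,250 units; but the registered capacity is 3,640 units, short of 4,250 units, so (e) is unavailable.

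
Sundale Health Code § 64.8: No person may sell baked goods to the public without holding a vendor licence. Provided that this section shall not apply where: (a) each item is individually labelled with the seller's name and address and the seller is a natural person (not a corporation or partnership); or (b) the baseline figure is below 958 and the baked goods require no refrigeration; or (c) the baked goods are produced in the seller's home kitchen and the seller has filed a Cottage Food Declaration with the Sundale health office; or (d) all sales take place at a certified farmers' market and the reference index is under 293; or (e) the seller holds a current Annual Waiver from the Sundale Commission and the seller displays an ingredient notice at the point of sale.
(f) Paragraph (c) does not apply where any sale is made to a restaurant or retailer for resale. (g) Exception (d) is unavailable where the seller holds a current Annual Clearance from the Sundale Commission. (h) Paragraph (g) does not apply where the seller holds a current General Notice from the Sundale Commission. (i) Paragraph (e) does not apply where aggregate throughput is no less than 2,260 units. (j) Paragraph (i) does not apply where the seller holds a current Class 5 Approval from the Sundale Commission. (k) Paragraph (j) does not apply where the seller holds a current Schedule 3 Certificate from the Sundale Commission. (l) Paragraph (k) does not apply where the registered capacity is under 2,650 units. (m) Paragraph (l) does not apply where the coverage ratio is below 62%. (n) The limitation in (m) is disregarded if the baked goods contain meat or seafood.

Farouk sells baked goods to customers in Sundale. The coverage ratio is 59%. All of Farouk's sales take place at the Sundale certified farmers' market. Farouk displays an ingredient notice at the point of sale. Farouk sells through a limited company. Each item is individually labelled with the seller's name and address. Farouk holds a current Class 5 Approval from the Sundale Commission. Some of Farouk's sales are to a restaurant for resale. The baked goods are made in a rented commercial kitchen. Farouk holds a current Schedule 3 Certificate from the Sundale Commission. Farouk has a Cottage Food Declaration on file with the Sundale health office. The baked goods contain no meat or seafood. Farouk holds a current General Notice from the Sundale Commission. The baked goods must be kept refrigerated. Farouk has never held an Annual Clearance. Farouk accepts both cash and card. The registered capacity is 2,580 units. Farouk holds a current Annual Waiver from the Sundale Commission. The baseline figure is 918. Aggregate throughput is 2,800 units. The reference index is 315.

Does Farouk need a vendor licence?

Exception (a) does not apply: the seller operates through a limited company.
Exception (b) does not apply: the baked goods require refrigeration.
Exception (c) fails — the baked goods are made in a commercial kitchen, not a home kitchen.
Exception (d) requires that the reference index is under 293; but the reference index is 315, not under 293, so (d) is unavailable.
Exception (e)'s conditions are all satisfied: a current Annual Waiver is held; an ingredient notice is displayed. But applying paragraphs (i)–(n): (i) is triggered — aggregate throughput is 2,800 units, meeting the 2,260 units threshold. (j) would limit (i) — a current Class 5 Approval is held — but (k) sets (j) aside: (k) applies — a current Schedule 3 Certificate is held. (l) would limit (k) — the registered capacity is 2,580 units, under the 2,650 units limit — but (m) sets (l) aside: (m) is triggered — the coverage ratio is 59%, below the 62% limit. (n), which would lift (m), is not triggered — the baked goods contain no meat or seafood. (e) is therefore removed.
None of the exceptions is available; § 64.8 applies in full.

Yes — Farouk must hold a vendor licence.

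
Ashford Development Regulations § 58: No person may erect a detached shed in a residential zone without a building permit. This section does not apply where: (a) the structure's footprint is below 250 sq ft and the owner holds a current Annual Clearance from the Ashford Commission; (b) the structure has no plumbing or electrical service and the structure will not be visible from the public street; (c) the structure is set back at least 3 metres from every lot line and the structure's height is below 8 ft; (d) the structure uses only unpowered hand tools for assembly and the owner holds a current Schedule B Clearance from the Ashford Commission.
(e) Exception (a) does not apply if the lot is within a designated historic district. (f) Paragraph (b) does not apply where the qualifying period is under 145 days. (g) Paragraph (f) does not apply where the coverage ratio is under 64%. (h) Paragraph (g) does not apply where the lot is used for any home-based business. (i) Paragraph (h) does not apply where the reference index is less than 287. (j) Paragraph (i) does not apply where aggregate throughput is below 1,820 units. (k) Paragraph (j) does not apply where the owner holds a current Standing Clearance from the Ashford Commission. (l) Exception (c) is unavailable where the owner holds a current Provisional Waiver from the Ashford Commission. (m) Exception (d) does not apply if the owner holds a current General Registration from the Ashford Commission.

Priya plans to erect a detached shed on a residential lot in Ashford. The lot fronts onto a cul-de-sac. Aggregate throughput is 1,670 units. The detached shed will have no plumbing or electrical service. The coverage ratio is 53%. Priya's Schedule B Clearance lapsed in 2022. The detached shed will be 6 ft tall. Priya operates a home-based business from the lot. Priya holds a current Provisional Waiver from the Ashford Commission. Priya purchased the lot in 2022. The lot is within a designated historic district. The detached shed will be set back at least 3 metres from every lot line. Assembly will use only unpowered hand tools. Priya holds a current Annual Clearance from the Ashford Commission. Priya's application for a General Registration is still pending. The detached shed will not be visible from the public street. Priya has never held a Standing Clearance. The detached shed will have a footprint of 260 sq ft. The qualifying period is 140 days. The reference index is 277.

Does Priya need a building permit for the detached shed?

Yes — Priya must obtain a building permit.

Exception (a) does not apply: the structure's footprint is 260 sq ft, not below 250 sq ft.
Exception (b) is satisfied on its face — there is no plumbing or electrical service; the structure will not be visible from the street. Turning to paragraphs (f)–(k): (f) is engaged — the qualifying period is 140 days, under the 145 days limit. (g) operates (the coverage ratio is 53%, under the 64% limit), but is overridden by (h): (h) is engaged — a home-based business operates on the lot. (i) would limit (h) — the reference index is 277, less than the 287 limit — but (j) sets (i) aside: (j) is triggered — aggregate throughput is 1,670 units, below the 1,820 units limit. (k), which would lift (j), is not engaged — no current Standing Clearance is held. So (b) is unavailable.
Exception (c) is satisfied on its face — the setback is at least 3 m on every side; the structure's height is 6 ft, below the 8 ft limit. However, paragraph (l) must be considered: (l) applies — a current Provisional Waiver is held. Exception (c) does not apply.
Exception (d) requires that the owner holds a current Schedule B Clearance from the Ashford Commission; but no current Schedule B Clearance is held, so (d) is unavailable.
No exception applies. The general rule governs.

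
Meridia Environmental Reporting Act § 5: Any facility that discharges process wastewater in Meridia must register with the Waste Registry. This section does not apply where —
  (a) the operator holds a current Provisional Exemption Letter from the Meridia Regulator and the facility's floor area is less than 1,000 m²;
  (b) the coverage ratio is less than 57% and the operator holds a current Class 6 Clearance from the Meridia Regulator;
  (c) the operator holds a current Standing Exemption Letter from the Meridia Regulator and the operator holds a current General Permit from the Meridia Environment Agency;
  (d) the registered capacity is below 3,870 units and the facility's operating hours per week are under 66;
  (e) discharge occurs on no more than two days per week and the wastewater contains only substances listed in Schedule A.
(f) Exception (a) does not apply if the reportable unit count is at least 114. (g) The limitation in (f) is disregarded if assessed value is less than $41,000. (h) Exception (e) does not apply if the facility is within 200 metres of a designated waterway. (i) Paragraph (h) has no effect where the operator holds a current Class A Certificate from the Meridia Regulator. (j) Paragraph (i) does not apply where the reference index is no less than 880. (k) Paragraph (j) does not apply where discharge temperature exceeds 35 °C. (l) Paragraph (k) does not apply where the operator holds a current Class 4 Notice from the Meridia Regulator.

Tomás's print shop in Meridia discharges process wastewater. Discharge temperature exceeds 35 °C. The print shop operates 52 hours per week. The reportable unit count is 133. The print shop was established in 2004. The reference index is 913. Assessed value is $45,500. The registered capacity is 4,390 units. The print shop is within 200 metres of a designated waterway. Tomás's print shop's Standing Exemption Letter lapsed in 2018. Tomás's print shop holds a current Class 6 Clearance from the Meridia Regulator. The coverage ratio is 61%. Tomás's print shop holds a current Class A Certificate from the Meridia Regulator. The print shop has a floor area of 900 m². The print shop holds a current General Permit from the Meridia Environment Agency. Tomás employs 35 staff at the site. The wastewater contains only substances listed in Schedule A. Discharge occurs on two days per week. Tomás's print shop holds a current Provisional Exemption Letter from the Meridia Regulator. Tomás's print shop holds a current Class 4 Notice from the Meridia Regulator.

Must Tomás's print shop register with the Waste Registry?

Exception (a): a current Provisional Exemption Letter is held; the facility's floor area is 900 m², less than the 1,000 m² limit — every condition holds. But applying paragraphs (f)–(g): (f) applies — the reportable unit count is 133, meeting the 114 threshold. (g), which would lift (f), does not operate here — assessed value is $45,500, not less than $41,000. (a) is therefore removed.
Exception (b) requires that the coverage ratio is less than 57%; but the coverage ratio is 61%, not less than 57%, so (b) is unavailable.
Exception (c) requires that the operator holds a current Standing Exemption Letter from the Meridia Regulator; but no current Standing Exemption Letter is held, so (c) is unavailable.
Exception (d) fails — the registered capacity is 4,390 units, not below 3,870 units.
Exception (e) is satisfied on its face — discharge occurs on no more than two days per week; the wastewater is Schedule-A-only. But applying paragraphs (h)–(l): (h) applies — the print shop is within 200 m of a designated waterway. (i) is triggered (a current Class A Certificate is held), but yields to (j): (j) operates against (i): the reference index is 913, meeting the 880 threshold. (k) would limit (j) — discharge temperature exceeds 35 °C — but (l) sets (k) aside: (l) operates — a current Class 4 Notice is held. (e) is therefore removed.
No exception applies. The general rule governs.

Yes — Tomás's print shop must register with the Waste Registry.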